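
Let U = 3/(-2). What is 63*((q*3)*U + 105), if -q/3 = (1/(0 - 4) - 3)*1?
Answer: 30807/8 ≈ 3850.9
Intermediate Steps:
U = -3/2 (U = 3*(-1/2) = -3/2 ≈ -1.5000)
q = 39/4 (q = -3*(1/(0 - 4) - 3) = -3*(1/(-4) - 3) = -3*(-1/4 - 3) = -(-39)/4 = -3*(-13/4) = 39/4 ≈ 9.7500)
63*((q*3)*U + 105) = 63*(((39/4)*3)*(-3/2) + 105) = 63*((117/4)*(-3/2) + 105) = 63*(-351/8 + 105) = 63*(489/8) = 30807/8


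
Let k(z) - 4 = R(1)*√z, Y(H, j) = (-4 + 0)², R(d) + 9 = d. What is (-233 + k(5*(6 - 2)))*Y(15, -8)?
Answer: -3664 - 256*√5 ≈ -4236.4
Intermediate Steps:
R(d) = -9 + d
Y(H, j) = 16 (Y(H, j) = (-4)² = 16)
k(z) = 4 - 8*√z (k(z) = 4 + (-9 + 1)*√z = 4 - 8*√z)
(-233 + k(5*(6 - 2)))*Y(15, -8) = (-233 + (4 - 8*√5*√(6 - 2)))*16 = (-233 + (4 - 8*2*√5))*16 = (-233 + (4 - 16*√5))*16 = (-229 - 16*√5)*16 = -3664 - 256*√5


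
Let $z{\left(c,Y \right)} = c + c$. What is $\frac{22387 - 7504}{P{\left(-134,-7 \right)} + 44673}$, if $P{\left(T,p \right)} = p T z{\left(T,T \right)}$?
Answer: $- \frac{14883}{206711} \approx -0.071999$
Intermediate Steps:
$z{\left(c,Y \right)} = 2 c$
$P{\left(T,p \right)} = 2 p T^{2}$ ($P{\left(T,p \right)} = p T 2 T = T p 2 T = 2 p T^{2}$)
$\frac{22387 - 7504}{P{\left(-134,-7 \right)} + 44673} = \frac{22387 - 7504}{2 \left(-7\right) \left(-134\right)^{2} + 44673} = \frac{14883}{2 \left(-7\right) 17956 + 44673} = \frac{14883}{-251384 + 44673} = \frac{14883}{-206711} = 14883 \left(- \frac{1}{206711}\right) = - \frac{14883}{206711}$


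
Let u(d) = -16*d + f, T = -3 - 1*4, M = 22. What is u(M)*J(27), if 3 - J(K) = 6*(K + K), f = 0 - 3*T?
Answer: 106251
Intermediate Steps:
T = -7 (T = -3 - 4 = -7)
f = 21 (f = 0 - 3*(-7) = 0 + 21 = 21)
u(d) = 21 - 16*d (u(d) = -16*d + 21 = 21 - 16*d)
J(K) = 3 - 12*K (J(K) = 3 - 6*(K + K) = 3 - 6*2*K = 3 - 12*K)
u(M)*J(27) = (21 - 16*22)*(3 - 12*27) = (21 - 352)*(3 - 324) = -331*(-321) = 106251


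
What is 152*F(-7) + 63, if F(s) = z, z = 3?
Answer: 519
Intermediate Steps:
F(s) = 3
152*F(-7) + 63 = 152*3 + 63 = 456 + 63 = 519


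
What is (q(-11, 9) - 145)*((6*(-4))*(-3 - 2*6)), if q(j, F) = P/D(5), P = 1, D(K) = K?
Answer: -52128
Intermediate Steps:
q(j, F) = ⅕ (q(j, F) = 1/5 = 1*(⅕) = ⅕)
(q(-11, 9) - 145)*((6*(-4))*(-3 - 2*6)) = (⅕ - 145)*((6*(-4))*(-3 - 2*6)) = -(-17376)*(-3 - 12)/5 = -(-17376)*(-15)/5 = -724/5*360 = -52128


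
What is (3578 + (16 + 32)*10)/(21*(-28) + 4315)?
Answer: 4058/3727 ≈ 1.0888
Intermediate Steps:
(3578 + (16 + 32)*10)/(21*(-28) + 4315) = (3578 + 48*10)/(-588 + 4315) = (3578 + 480)/3727 = 4058*(1/3727) = 4058/3727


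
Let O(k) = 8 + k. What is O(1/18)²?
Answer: 21025/324 ≈ 64.892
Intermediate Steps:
O(1/18)² = (8 + 1/18)² = (145/18)² = 21025/324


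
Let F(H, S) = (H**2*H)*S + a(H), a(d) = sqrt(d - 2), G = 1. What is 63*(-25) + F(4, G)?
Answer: -1511 + sqrt(2) ≈ -1509.6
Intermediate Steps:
a(d) = sqrt(-2 + d)
F(H, S) = sqrt(-2 + H) + S*H**3 (F(H, S) = (H**2*H)*S + sqrt(-2 + H) = H**3*S + sqrt(-2 + H) = S*H**3 + sqrt(-2 + H) = sqrt(-2 + H) + S*H**3)
63*(-25) + F(4, G) = 63*(-25) + (sqrt(-2 + 4) + 1*4**3) = -1575 + (sqrt(2) + 1*64) = -1575 + (sqrt(2) + 64) = -1575 + (64 + sqrt(2)) = -1511 + sqrt(2)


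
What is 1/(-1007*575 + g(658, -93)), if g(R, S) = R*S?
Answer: -1/640219 ≈ -1.5620e-6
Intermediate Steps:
1/(-1007*575 + g(658, -93)) = 1/(-1007*575 + 658*(-93)) = 1/(-579025 - 61194) = 1/(-640219) = -1/640219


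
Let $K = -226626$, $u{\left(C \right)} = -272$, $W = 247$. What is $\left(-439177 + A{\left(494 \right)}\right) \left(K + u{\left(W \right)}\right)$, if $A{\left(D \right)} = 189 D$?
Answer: $78463824278$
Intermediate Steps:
$\left(-439177 + A{\left(494 \right)}\right) \left(K + u{\left(W \right)}\right) = \left(-439177 + 189 \cdot 494\right) \left(-226626 - 272\right) = \left(-439177 + 93366\right) \left(-226898\right) = \left(-345811\right) \left(-226898\right) = 78463824278$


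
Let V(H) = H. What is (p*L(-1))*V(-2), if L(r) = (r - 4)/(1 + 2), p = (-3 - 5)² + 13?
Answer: 770/3 ≈ 256.67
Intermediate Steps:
p = 77 (p = (-8)² + 13 = 64 + 13 = 77)
L(r) = -4/3 + r/3 (L(r) = (-4 + r)/3 = (-4 + r)*(⅓) = -4/3 + r/3)
(p*L(-1))*V(-2) = (77*(-4/3 + (⅓)*(-1)))*(-2) = (77*(-4/3 - ⅓))*(-2) = (77*(-5/3))*(-2) = -385/3*(-2) = 770/3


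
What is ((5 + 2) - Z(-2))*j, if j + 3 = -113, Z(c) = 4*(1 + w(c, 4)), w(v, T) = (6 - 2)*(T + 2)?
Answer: 10788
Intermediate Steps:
w(v, T) = 8 + 4*T (w(v, T) = 4*(2 + T) = 8 + 4*T)
Z(c) = 100 (Z(c) = 4*(1 + (8 + 4*4)) = 4*(1 + (8 + 16)) = 4*(1 + 24) = 4*25 = 100)
j = -116 (j = -3 - 113 = -116)
((5 + 2) - Z(-2))*j = ((5 + 2) - 1*100)*(-116) = (7 - 100)*(-116) = -93*(-116) = 10788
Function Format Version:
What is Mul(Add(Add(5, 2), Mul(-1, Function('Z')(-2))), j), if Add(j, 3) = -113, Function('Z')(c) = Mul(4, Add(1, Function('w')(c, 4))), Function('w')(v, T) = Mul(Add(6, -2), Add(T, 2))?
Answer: 10788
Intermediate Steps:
Function('w')(v, T) = Add(8, Mul(4, T)) (Function('w')(v, T) = Mul(4, Add(2, T)) = Add(8, Mul(4, T)))
Function('Z')(c) = 100 (Function('Z')(c) = Mul(4, Add(1, Add(8, Mul(4, 4)))) = Mul(4, Add(1, Add(8, 16))) = Mul(4, Add(1, 24)) = Mul(4, 25) = 100)
j = -116 (j = Add(-3, -113) = -116)
Mul(Add(Add(5, 2), Mul(-1, Function('Z')(-2))), j) = Mul(Add(Add(5, 2), Mul(-1, 100)), -116) = Mul(Add(7, -100), -116) = Mul(-93, -116) = 10788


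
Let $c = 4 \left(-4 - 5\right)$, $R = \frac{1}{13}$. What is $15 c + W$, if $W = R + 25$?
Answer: $- \frac{6694}{13} \approx -514.92$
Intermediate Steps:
$R = \frac{1}{13} \approx 0.076923$
$c = -36$ ($c = 4 \left(-9\right) = -36$)
$W = \frac{326}{13}$ ($W = \frac{1}{13} + 25 = \frac{326}{13} \approx 25.077$)
$15 c + W = 15 \left(-36\right) + \frac{326}{13} = -540 + \frac{326}{13} = - \frac{6694}{13}$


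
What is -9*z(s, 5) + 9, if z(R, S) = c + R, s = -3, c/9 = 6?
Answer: -450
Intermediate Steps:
c = 54 (c = 9*6 = 54)
z(R, S) = 54 + R
-9*z(s, 5) + 9 = -9*(54 - 3) + 9 = -9*51 + 9 = -459 + 9 = -450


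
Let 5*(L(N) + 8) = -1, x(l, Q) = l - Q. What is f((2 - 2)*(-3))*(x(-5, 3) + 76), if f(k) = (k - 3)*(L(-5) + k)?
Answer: 8364/5 ≈ 1672.8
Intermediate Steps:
L(N) = -41/5 (L(N) = -8 + (⅕)*(-1) = -8 - ⅕ = -41/5)
f(k) = (-3 + k)*(-41/5 + k) (f(k) = (k - 3)*(-41/5 + k) = (-3 + k)*(-41/5 + k))
f((2 - 2)*(-3))*(x(-5, 3) + 76) = (123/5 + ((2 - 2)*(-3))² - 56*(2 - 2)*(-3)/5)*((-5 - 1*3) + 76) = (123/5 + (0*(-3))² - 0*(-3))*((-5 - 3) + 76) = (123/5 + 0² - 56/5*0)*(-8 + 76) = (123/5 + 0 + 0)*68 = (123/5)*68 = 8364/5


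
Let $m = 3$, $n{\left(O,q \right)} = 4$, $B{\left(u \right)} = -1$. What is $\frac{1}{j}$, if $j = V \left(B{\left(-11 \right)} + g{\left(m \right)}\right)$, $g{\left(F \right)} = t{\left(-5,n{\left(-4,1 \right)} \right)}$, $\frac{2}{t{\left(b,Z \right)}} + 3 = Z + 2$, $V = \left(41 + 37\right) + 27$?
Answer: $- \frac{1}{35} \approx -0.028571$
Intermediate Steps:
$V = 105$ ($V = 78 + 27 = 105$)
$t{\left(b,Z \right)} = \frac{2}{-1 + Z}$ ($t{\left(b,Z \right)} = \frac{2}{-3 + \left(Z + 2\right)} = \frac{2}{-3 + \left(2 + Z\right)} = \frac{2}{-1 + Z}$)
$g{\left(F \right)} = \frac{2}{3}$ ($g{\left(F \right)} = \frac{2}{-1 + 4} = \frac{2}{3}$)
$j = -35$ ($j = 105 \left(-1 + \frac{2}{3}\right) = 105 \left(- \frac{1}{3}\right) = -35$)
$\frac{1}{j} = \frac{1}{-35} = - \frac{1}{35}$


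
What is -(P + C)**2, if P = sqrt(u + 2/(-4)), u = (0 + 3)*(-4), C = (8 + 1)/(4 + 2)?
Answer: 41/4 - 15*I*sqrt(2)/2 ≈ 10.25 - 10.607*I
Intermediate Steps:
C = 3/2 (C = 9/6 = 9*(1/6) = 3/2 ≈ 1.5000)
u = -12 (u = 3*(-4) = -12)
P = 5*I*sqrt(2)/2 (P = sqrt(-12 + 2/(-4)) = sqrt(-12 + 2*(-1/4)) = sqrt(-12 - 1/2) = sqrt(-25/2) = 5*I*sqrt(2)/2 ≈ 3.5355*I)
-(P + C)**2 = -(5*I*sqrt(2)/2 + 3/2)**2 = -(3/2 + 5*I*sqrt(2)/2)**2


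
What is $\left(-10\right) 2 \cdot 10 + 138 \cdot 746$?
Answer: $102748$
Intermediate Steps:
$\left(-10\right) 2 \cdot 10 + 138 \cdot 746 = \left(-20\right) 10 + 102948 = -200 + 102948 = 102748$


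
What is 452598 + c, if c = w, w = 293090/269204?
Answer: 60920742541/134602 ≈ 4.5260e+5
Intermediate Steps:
w = 146545/134602 (w = 293090*(1/269204) = 146545/134602 ≈ 1.0887)
c = 146545/134602 ≈ 1.0887
452598 + c = 452598 + 146545/134602 = 60920742541/134602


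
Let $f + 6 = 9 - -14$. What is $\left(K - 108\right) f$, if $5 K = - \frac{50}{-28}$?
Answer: $- \frac{25619}{14} \approx -1829.9$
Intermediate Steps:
$K = \frac{5}{14}$ ($K = \frac{\left(-50\right) \frac{1}{-28}}{5} = \frac{\left(-50\right) \left(- \frac{1}{28}\right)}{5} = \frac{1}{5} \cdot \frac{25}{14} = \frac{5}{14} \approx 0.35714$)
$f = 17$ ($f = -6 + \left(9 - -14\right) = -6 + \left(9 + 14\right) = -6 + 23 = 17$)
$\left(K - 108\right) f = \left(\frac{5}{14} - 108\right) 17 = \left(- \frac{1507}{14}\right) 17 = - \frac{25619}{14}$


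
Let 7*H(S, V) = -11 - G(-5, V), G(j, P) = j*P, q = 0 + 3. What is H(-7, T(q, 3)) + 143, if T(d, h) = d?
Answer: 1005/7 ≈ 143.57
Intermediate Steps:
q = 3
G(j, P) = P*j
H(S, V) = -11/7 + 5*V/7 (H(S, V) = (-11 - V*(-5))/7 = (-11 - (-5)*V)/7 = (-11 + 5*V)/7 = -11/7 + 5*V/7)
H(-7, T(q, 3)) + 143 = (-11/7 + (5/7)*3) + 143 = (-11/7 + 15/7) + 143 = 4/7 + 143 = 1005/7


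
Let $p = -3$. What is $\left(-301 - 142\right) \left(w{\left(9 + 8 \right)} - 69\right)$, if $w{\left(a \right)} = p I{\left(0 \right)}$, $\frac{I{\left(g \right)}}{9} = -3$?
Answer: $-5316$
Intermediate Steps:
$I{\left(g \right)} = -27$ ($I{\left(g \right)} = 9 \left(-3\right) = -27$)
$w{\left(a \right)} = 81$ ($w{\left(a \right)} = \left(-3\right) \left(-27\right) = 81$)
$\left(-301 - 142\right) \left(w{\left(9 + 8 \right)} - 69\right) = \left(-301 - 142\right) \left(81 - 69\right) = \left(-443\right) 12 = -5316$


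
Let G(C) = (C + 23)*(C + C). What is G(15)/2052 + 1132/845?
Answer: 14413/7605 ≈ 1.8952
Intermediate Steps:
G(C) = 2*C*(23 + C) (G(C) = (23 + C)*(2*C) = 2*C*(23 + C))
G(15)/2052 + 1132/845 = (2*15*(23 + 15))/2052 + 1132/845 = (2*15*38)*(1/2052) + 1132*(1/845) = 1140*(1/2052) + 1132/845 = 5/9 + 1132/845 = 14413/7605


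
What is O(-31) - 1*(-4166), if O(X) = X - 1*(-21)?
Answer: 4156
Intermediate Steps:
O(X) = 21 + X (O(X) = X + 21 = 21 + X)
O(-31) - 1*(-4166) = (21 - 31) - 1*(-4166) = -10 + 4166 = 4156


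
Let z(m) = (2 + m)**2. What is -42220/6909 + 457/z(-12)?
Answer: -1064587/690900 ≈ -1.5409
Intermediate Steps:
-42220/6909 + 457/z(-12) = -42220/6909 + 457/((2 - 12)**2) = -42220*1/6909 + 457/((-10)**2) = -42220/6909 + 457/100 = -1064587/690900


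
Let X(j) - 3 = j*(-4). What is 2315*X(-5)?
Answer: 53245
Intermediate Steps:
X(j) = 3 - 4*j (X(j) = 3 + j*(-4) = 3 - 4*j)
2315*X(-5) = 2315*(3 - 4*(-5)) = 2315*(3 + 20) = 2315*23 = 53245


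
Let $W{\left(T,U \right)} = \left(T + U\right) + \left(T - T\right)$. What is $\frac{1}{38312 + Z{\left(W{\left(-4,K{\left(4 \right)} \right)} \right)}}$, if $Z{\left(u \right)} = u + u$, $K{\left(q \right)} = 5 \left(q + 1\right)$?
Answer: $\frac{1}{38354} \approx 2.6073 \cdot 10^{-5}$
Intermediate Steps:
$K{\left(q \right)} = 5 + 5 q$ ($K{\left(q \right)} = 5 \left(1 + q\right) = 5 + 5 q$)
$W{\left(T,U \right)} = T + U$ ($W{\left(T,U \right)} = \left(T + U\right) + 0 = T + U$)
$Z{\left(u \right)} = 2 u$
$\frac{1}{38312 + Z{\left(W{\left(-4,K{\left(4 \right)} \right)} \right)}} = \frac{1}{38312 + 2 \left(-4 + \left(5 + 5 \cdot 4\right)\right)} = \frac{1}{38312 + 2 \left(-4 + \left(5 + 20\right)\right)} = \frac{1}{38312 + 2 \left(-4 + 25\right)} = \frac{1}{38312 + 2 \cdot 21} = \frac{1}{38312 + 42} = \frac{1}{38354}$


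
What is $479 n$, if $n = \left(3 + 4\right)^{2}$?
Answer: $23471$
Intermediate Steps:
$n = 49$ ($n = 7^{2} = 49$)
$479 n = 479 \cdot 49 = 23471$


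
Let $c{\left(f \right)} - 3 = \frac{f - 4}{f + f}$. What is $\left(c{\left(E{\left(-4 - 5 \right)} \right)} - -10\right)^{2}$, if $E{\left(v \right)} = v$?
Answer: $\frac{61009}{324} \approx 188.3$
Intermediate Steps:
$c{\left(f \right)} = 3 + \frac{-4 + f}{2 f}$ ($c{\left(f \right)} = 3 + \frac{f - 4}{f + f} = 3 + \frac{-4 + f}{2 f}$)
$\left(c{\left(E{\left(-4 - 5 \right)} \right)} - -10\right)^{2} = \left(\left(\frac{7}{2} - \frac{2}{-4 - 5}\right) - -10\right)^{2} = \left(\left(\frac{7}{2} - \frac{2}{-4 - 5}\right) + 10\right)^{2} = \left(\left(\frac{7}{2} - \frac{2}{-9}\right) + 10\right)^{2} = \left(\left(\frac{7}{2} - - \frac{2}{9}\right) + 10\right)^{2} = \left(\left(\frac{7}{2} + \frac{2}{9}\right) + 10\right)^{2} = \left(\frac{67}{18} + 10\right)^{2} = \left(\frac{247}{18}\right)^{2} = \frac{61009}{324}$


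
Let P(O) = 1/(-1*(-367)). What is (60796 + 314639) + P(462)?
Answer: 137784646/367 ≈ 3.7544e+5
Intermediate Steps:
P(O) = 1/367
(60796 + 314639) + P(462) = (60796 + 314639) + 1/367 = 375435 + 1/367 = 137784646/367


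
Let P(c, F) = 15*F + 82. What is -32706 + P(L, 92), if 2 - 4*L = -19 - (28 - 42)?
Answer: -31244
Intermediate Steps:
L = 7/4 (L = ½ - (-19 - (28 - 42))/4 = ½ - (-19 - 1*(-14))/4 = ½ - (-19 + 14)/4 = ½ - ¼*(-5) = ½ + 5/4 = 7/4 ≈ 1.7500)
P(c, F) = 82 + 15*F
-32706 + P(L, 92) = -32706 + (82 + 15*92) = -32706 + (82 + 1380) = -32706 + 1462 = -31244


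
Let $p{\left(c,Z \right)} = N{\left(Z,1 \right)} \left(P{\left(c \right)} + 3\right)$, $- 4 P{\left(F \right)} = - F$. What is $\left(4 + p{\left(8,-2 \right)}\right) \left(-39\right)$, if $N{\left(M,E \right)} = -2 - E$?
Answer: $429$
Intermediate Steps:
$P{\left(F \right)} = \frac{F}{4}$ ($P{\left(F \right)} = - \frac{\left(-1\right) F}{4} = \frac{F}{4}$)
$p{\left(c,Z \right)} = -9 - \frac{3 c}{4}$ ($p{\left(c,Z \right)} = \left(-2 - 1\right) \left(\frac{c}{4} + 3\right) = \left(-2 - 1\right) \left(3 + \frac{c}{4}\right) = - 3 \left(3 + \frac{c}{4}\right) = -9 - \frac{3 c}{4}$)
$\left(4 + p{\left(8,-2 \right)}\right) \left(-39\right) = \left(4 - 15\right) \left(-39\right) = \left(-11\right) \left(-39\right) = 429$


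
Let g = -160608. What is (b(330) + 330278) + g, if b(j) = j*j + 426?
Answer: 278996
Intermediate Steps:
b(j) = 426 + j² (b(j) = j² + 426 = 426 + j²)
(b(330) + 330278) + g = ((426 + 330²) + 330278) - 160608 = ((426 + 108900) + 330278) - 160608 = (109326 + 330278) - 160608 = 439604 - 160608 = 278996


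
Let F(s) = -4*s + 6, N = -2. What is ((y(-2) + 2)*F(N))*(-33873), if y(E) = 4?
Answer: -2845332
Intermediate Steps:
F(s) = 6 - 4*s
((y(-2) + 2)*F(N))*(-33873) = ((4 + 2)*(6 - 4*(-2)))*(-33873) = (6*(6 + 8))*(-33873) = (6*14)*(-33873) = 84*(-33873) = -2845332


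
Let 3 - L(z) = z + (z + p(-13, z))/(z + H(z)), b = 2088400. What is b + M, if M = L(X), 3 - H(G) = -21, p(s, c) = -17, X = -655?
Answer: 1318194926/631 ≈ 2.0891e+6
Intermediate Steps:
H(G) = 24 (H(G) = 3 - 1*(-21) = 3 + 21 = 24)
L(z) = 3 - z - (-17 + z)/(24 + z) (L(z) = 3 - (z + (z - 17)/(z + 24)) = 3 - (z + (-17 + z)/(24 + z)) = 3 + (-z - (-17 + z)/(24 + z)) = 3 - z - (-17 + z)/(24 + z))
M = 414526/631 (M = (89 - 1*(-655)² - 22*(-655))/(24 - 655) = (89 - 1*429025 + 14410)/(-631) = -(89 - 429025 + 14410)/631 = -1/631*(-414526) = 414526/631 ≈ 656.93)
b + M = 2088400 + 414526/631 = 1318194926/631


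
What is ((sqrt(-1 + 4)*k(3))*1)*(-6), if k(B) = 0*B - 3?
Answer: 18*sqrt(3) ≈ 31.177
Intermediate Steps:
k(B) = -3 (k(B) = 0 - 3 = -3)
((sqrt(-1 + 4)*k(3))*1)*(-6) = ((sqrt(-1 + 4)*(-3))*1)*(-6) = ((sqrt(3)*(-3))*1)*(-6) = (-3*sqrt(3)*1)*(-6) = -3*sqrt(3)*(-6) = 18*sqrt(3)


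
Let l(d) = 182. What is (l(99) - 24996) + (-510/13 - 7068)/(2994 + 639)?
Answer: -390677600/15743 ≈ -24816.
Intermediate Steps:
(l(99) - 24996) + (-510/13 - 7068)/(2994 + 639) = (182 - 24996) + (-510/13 - 7068)/(2994 + 639) = -24814 + (-510/13 - 7068)/3633 = -24814 + (-3*170/13 - 7068)*(1/3633) = -24814 + (-510/13 - 7068)*(1/3633) = -24814 - 92394/13*1/3633 = -24814 - 30798/15743 = -390677600/15743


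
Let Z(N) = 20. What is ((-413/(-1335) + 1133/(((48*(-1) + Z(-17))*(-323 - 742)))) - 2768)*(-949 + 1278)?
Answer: -345228853673/379140 ≈ -9.1056e+5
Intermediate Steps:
((-413/(-1335) + 1133/(((48*(-1) + Z(-17))*(-323 - 742)))) - 2768)*(-949 + 1278) = ((-413/(-1335) + 1133/(((48*(-1) + 20)*(-323 - 742)))) - 2768)*(-949 + 1278) = ((-413*(-1/1335) + 1133/(((-48 + 20)*(-1065)))) - 2768)*329 = ((413/1335 + 1133/((-28*(-1065)))) - 2768)*329 = ((413/1335 + 1133/29820) - 2768)*329 = (921881/2653980 - 2768)*329 = -7345294759/2653980*329 = -345228853673/379140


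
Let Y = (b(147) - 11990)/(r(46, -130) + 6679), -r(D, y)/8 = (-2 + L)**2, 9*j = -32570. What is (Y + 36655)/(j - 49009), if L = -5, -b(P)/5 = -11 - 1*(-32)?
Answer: -109154790/156728623 ≈ -0.69646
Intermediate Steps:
b(P) = -105 (b(P) = -5*(-11 - 1*(-32)) = -5*(-11 + 32) = -5*21 = -105)
j = -32570/9 (j = (1/9)*(-32570) = -32570/9 ≈ -3618.9)
r(D, y) = -392 (r(D, y) = -8*(-2 - 5)**2 = -8*(-7)**2 = -8*49 = -392)
Y = -12095/6287 (Y = (-105 - 11990)/(-392 + 6679) = -12095/6287 ≈ -1.9238)
(Y + 36655)/(j - 49009) = (-12095/6287 + 36655)/(-32570/9 - 49009) = 230437890/(6287*(-473651/9)) = (230437890/6287)*(-9/473651) = -109154790/156728623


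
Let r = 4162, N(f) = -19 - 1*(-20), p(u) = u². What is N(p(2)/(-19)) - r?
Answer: -4161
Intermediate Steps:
N(f) = 1 (N(f) = -19 + 20 = 1)
N(p(2)/(-19)) - r = 1 - 1*4162 = 1 - 4162 = -4161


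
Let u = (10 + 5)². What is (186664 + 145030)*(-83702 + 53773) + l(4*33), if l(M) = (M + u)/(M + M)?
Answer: -873599735769/88 ≈ -9.9273e+9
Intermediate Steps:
u = 225 (u = 15² = 225)
l(M) = (225 + M)/(2*M) (l(M) = (M + 225)/(M + M) = (225 + M)/((2*M)) = (225 + M)*(1/(2*M)) = (225 + M)/(2*M))
(186664 + 145030)*(-83702 + 53773) + l(4*33) = (186664 + 145030)*(-83702 + 53773) + (225 + 4*33)/(2*((4*33))) = 331694*(-29929) + (½)*(225 + 132)/132 = -9927269726 + (½)*(1/132)*357 = -9927269726 + 119/88 = -873599735769/88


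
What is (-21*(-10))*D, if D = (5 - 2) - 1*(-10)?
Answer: 2730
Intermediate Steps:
D = 13 (D = 3 + 10 = 13)
(-21*(-10))*D = -21*(-10)*13 = 210*13 = 2730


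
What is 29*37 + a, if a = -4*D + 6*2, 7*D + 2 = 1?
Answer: 7599/7 ≈ 1085.6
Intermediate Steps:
D = -1/7 (D = -2/7 + (1/7)*1 = -2/7 + 1/7 = -1/7 ≈ -0.14286)
a = 88/7 (a = -4*(-1/7) + 6*2 = 4/7 + 12 = 88/7 ≈ 12.571)
29*37 + a = 29*37 + 88/7 = 1073 + 88/7 = 7599/7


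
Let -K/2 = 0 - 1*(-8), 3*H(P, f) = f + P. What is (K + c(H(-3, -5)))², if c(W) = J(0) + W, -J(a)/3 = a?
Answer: 3136/9 ≈ 348.44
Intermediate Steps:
J(a) = -3*a
H(P, f) = P/3 + f/3 (H(P, f) = (f + P)/3 = (P + f)/3 = P/3 + f/3)
c(W) = W (c(W) = -3*0 + W = 0 + W = W)
K = -16 (K = -2*(0 - 1*(-8)) = -2*(0 + 8) = -2*8 = -16)
(K + c(H(-3, -5)))² = (-16 + ((⅓)*(-3) + (⅓)*(-5)))² = (-16 + (-1 - 5/3))² = (-16 - 8/3)² = (-56/3)² = 3136/9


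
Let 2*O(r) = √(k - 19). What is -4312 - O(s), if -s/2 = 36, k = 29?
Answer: -4312 - √10/2 ≈ -4313.6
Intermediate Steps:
s = -72 (s = -2*36 = -72)
O(r) = √10/2 (O(r) = √(29 - 19)/2 = √10/2)
-4312 - O(s) = -4312 - √10/2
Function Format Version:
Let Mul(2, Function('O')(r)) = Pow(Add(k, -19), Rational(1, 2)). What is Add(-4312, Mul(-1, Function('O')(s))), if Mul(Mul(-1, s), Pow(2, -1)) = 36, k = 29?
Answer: Add(-4312, Mul(Rational(-1, 2), Pow(10, Rational(1, 2)))) ≈ -4313.6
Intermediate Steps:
s = -72 (s = Mul(-2, 36) = -72)
Function('O')(r) = Mul(Rational(1, 2), Pow(10, Rational(1, 2))) (Function('O')(r) = Mul(Rational(1, 2), Pow(Add(29, -19), Rational(1, 2))) = Mul(Rational(1, 2), Pow(10, Rational(1, 2))))
Add(-4312, Mul(-1, Function('O')(s))) = Add(-4312, Mul(-1, Mul(Rational(1, 2), Pow(10, Rational(1, 2))))) = Add(-4312, Mul(Rational(-1, 2), Pow(10, Rational(1, 2))))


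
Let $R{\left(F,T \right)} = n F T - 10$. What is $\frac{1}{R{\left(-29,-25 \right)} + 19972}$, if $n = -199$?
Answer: $- \frac{1}{124313} \approx -8.0442 \cdot 10^{-6}$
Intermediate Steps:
$R{\left(F,T \right)} = -10 - 199 F T$ ($R{\left(F,T \right)} = - 199 F T - 10 = -10 - 199 F T$)
$\frac{1}{R{\left(-29,-25 \right)} + 19972} = \frac{1}{\left(-10 - \left(-5771\right) \left(-25\right)\right) + 19972} = \frac{1}{\left(-10 - 144275\right) + 19972} = \frac{1}{-144285 + 19972} = \frac{1}{-124313} = - \frac{1}{124313}$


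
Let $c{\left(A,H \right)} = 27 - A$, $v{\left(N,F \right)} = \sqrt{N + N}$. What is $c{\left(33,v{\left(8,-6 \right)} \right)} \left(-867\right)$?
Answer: $5202$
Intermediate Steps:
$v{\left(N,F \right)} = \sqrt{2} \sqrt{N}$ ($v{\left(N,F \right)} = \sqrt{2 N} = \sqrt{2} \sqrt{N}$)
$c{\left(33,v{\left(8,-6 \right)} \right)} \left(-867\right) = \left(27 - 33\right) \left(-867\right) = \left(-6\right) \left(-867\right) = 5202$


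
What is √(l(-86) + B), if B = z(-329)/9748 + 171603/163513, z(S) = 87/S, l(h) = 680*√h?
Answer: √(13603194458074545 + 8814312742496754080*I*√86)/113851766 ≈ 56.156 + 56.147*I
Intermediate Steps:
B = 1672742805/1593924724 (B = (87/(-329))/9748 + 171603/163513 = (87*(-1/329))*(1/9748) + 171603*(1/163513) = -87/329*1/9748 + 171603/163513 = -87/3207092 + 171603/163513 = 1672742805/1593924724 ≈ 1.0494)
√(l(-86) + B) = √(680*√(-86) + 1672742805/1593924724) = √(680*(I*√86) + 1672742805/1593924724) = √(680*I*√86 + 1672742805/1593924724) = √(1672742805/1593924724 + 680*I*√86)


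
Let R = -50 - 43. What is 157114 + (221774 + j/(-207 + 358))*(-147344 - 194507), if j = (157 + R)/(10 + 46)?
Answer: -80134879168728/1057 ≈ -7.5813e+10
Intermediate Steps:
R = -93
j = 8/7 (j = (157 - 93)/(10 + 46) = 64/56 = 64*(1/56) = 8/7 ≈ 1.1429)
157114 + (221774 + j/(-207 + 358))*(-147344 - 194507) = 157114 + (221774 + (8/7)/(-207 + 358))*(-147344 - 194507) = 157114 + (221774 + (8/7)/151)*(-341851) = 157114 + (221774 + (1/151)*(8/7))*(-341851) = 157114 + (221774 + 8/1057)*(-341851) = 157114 + (234415126/1057)*(-341851) = 157114 - 80135045238226/1057 = -80134879168728/1057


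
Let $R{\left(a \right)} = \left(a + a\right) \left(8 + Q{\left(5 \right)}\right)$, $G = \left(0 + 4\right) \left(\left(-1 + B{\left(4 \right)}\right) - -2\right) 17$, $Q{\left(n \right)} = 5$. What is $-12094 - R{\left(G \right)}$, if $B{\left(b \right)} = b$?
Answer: $-20934$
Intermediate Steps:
$G = 340$ ($G = \left(0 + 4\right) \left(\left(-1 + 4\right) - -2\right) 17 = 4 \left(3 + \left(-1 + 3\right)\right) 17 = 4 \left(3 + 2\right) 17 = 4 \cdot 5 \cdot 17 = 20 \cdot 17 = 340$)
$R{\left(a \right)} = 26 a$ ($R{\left(a \right)} = \left(a + a\right) \left(8 + 5\right) = 2 a 13 = 26 a$)
$-12094 - R{\left(G \right)} = -12094 - 26 \cdot 340 = -12094 - 8840 = -20934$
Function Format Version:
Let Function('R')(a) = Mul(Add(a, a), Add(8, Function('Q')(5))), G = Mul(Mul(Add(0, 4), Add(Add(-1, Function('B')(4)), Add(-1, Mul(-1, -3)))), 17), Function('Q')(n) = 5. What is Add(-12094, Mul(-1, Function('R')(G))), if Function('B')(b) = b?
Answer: -20934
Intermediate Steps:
G = 340 (G = Mul(Mul(Add(0, 4), Add(Add(-1, 4), Add(-1, Mul(-1, -3)))), 17) = Mul(Mul(4, Add(3, Add(-1, 3))), 17) = Mul(Mul(4, Add(3, 2)), 17) = Mul(Mul(4, 5), 17) = Mul(20, 17) = 340)
Function('R')(a) = Mul(26, a) (Function('R')(a) = Mul(Add(a, a), Add(8, 5)) = Mul(Mul(2, a), 13) = Mul(26, a))
Add(-12094, Mul(-1, Function('R')(G))) = Add(-12094, Mul(-1, Mul(26, 340))) = Add(-12094, Mul(-1, 8840)) = Add(-12094, -8840) = -20934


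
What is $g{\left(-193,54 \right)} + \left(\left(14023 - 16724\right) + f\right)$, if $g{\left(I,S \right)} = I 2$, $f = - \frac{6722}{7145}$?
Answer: $- \frac{22063337}{7145} \approx -3087.9$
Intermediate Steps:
$f = - \frac{6722}{7145}$ ($f = \left(-6722\right) \frac{1}{7145} = - \frac{6722}{7145} \approx -0.9408$)
$g{\left(I,S \right)} = 2 I$
$g{\left(-193,54 \right)} + \left(\left(14023 - 16724\right) + f\right) = 2 \left(-193\right) + \left(\left(14023 - 16724\right) - \frac{6722}{7145}\right) = -386 - \frac{19305367}{7145} = - \frac{22063337}{7145}$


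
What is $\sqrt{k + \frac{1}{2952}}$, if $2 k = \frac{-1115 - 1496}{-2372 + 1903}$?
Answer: $\frac{\sqrt{3025078810}}{32964} \approx 1.6685$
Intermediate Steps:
$k = \frac{373}{134}$ ($k = \frac{\left(-1115 - 1496\right) \frac{1}{-2372 + 1903}}{2} = \frac{\left(-2611\right) \frac{1}{-469}}{2} = \frac{\left(-2611\right) \left(- \frac{1}{469}\right)}{2} = \frac{1}{2} \cdot \frac{373}{67} = \frac{373}{134} \approx 2.7836$)
$\sqrt{k + \frac{1}{2952}} = \sqrt{\frac{373}{134} + \frac{1}{2952}} = \sqrt{\frac{550615}{197784}} = \frac{\sqrt{3025078810}}{32964}$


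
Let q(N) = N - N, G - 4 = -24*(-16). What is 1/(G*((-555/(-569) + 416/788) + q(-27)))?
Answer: 112093/65382268 ≈ 0.0017144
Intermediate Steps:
G = 388 (G = 4 - 24*(-16) = 4 + 384 = 388)
q(N) = 0
1/(G*((-555/(-569) + 416/788) + q(-27))) = 1/(388*((-555/(-569) + 416/788) + 0)) = 1/(388*((-555*(-1/569) + 416*(1/788)) + 0)) = 1/(388*((555/569 + 104/197) + 0)) = 1/(388*(168511/112093 + 0)) = 1/(388*(168511/112093)) = 1/(65382268/112093) = 112093/65382268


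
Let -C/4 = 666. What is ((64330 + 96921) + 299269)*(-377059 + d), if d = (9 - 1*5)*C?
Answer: -178550511800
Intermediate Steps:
C = -2664 (C = -4*666 = -2664)
d = -10656 (d = (9 - 1*5)*(-2664) = (9 - 5)*(-2664) = 4*(-2664) = -10656)
((64330 + 96921) + 299269)*(-377059 + d) = ((64330 + 96921) + 299269)*(-377059 - 10656) = (161251 + 299269)*(-387715) = 460520*(-387715) = -178550511800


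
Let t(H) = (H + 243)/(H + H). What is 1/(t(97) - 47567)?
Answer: -97/4613829 ≈ -2.1024e-5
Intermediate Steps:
t(H) = (243 + H)/(2*H) (t(H) = (243 + H)/((2*H)) = (243 + H)*(1/(2*H)) = (243 + H)/(2*H))
1/(t(97) - 47567) = 1/((½)*(243 + 97)/97 - 47567) = 1/((½)*(1/97)*340 - 47567) = 1/(170/97 - 47567) = 1/(-4613829/97) = -97/4613829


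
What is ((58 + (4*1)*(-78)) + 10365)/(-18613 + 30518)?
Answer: 10111/11905 ≈ 0.84931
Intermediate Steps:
((58 + (4*1)*(-78)) + 10365)/(-18613 + 30518) = ((58 + 4*(-78)) + 10365)/11905 = ((58 - 312) + 10365)*(1/11905) = (-254 + 10365)*(1/11905) = 10111*(1/11905) = 10111/11905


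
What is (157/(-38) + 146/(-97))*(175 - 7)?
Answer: -1745268/1843 ≈ -946.97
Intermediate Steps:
(157/(-38) + 146/(-97))*(175 - 7) = (157*(-1/38) + 146*(-1/97))*168 = (-157/38 - 146/97)*168 = -20777/3686*168 = -1745268/1843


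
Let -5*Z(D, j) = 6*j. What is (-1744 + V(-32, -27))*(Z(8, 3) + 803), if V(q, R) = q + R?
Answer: -7206591/5 ≈ -1.4413e+6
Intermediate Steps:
Z(D, j) = -6*j/5
V(q, R) = R + q
(-1744 + V(-32, -27))*(Z(8, 3) + 803) = (-1744 + (-27 - 32))*(-6/5*3 + 803) = (-1744 - 59)*(-18/5 + 803) = -1803*3997/5 = -7206591/5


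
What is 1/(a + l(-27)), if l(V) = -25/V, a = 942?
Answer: 27/25459 ≈ 0.0010605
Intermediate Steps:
1/(a + l(-27)) = 1/(942 - 25/(-27)) = 1/(942 - 25*(-1/27)) = 1/(942 + 25/27) = 1/(25459/27) = 27/25459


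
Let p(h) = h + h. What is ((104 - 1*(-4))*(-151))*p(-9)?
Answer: 293544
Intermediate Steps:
p(h) = 2*h
((104 - 1*(-4))*(-151))*p(-9) = ((104 - 1*(-4))*(-151))*(2*(-9)) = ((104 + 4)*(-151))*(-18) = (108*(-151))*(-18) = -16308*(-18) = 293544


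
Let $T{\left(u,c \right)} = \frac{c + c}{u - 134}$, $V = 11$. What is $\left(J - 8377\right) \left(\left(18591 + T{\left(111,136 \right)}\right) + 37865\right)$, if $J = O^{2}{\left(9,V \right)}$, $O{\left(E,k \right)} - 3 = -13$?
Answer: $- \frac{10745333832}{23} \approx -4.6719 \cdot 10^{8}$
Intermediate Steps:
$O{\left(E,k \right)} = -10$ ($O{\left(E,k \right)} = 3 - 13 = -10$)
$J = 100$ ($J = \left(-10\right)^{2} = 100$)
$T{\left(u,c \right)} = \frac{2 c}{-134 + u}$
$\left(J - 8377\right) \left(\left(18591 + T{\left(111,136 \right)}\right) + 37865\right) = \left(100 - 8377\right) \left(\left(18591 + 2 \cdot 136 \frac{1}{-134 + 111}\right) + 37865\right) = - 8277 \left(\left(18591 + 2 \cdot 136 \frac{1}{-23}\right) + 37865\right) = - 8277 \left(\left(18591 + 2 \cdot 136 \left(- \frac{1}{23}\right)\right) + 37865\right) = - 8277 \left(\left(18591 - \frac{272}{23}\right) + 37865\right) = - 8277 \left(\frac{427321}{23} + 37865\right) = \left(-8277\right) \frac{1298216}{23} = - \frac{10745333832}{23}$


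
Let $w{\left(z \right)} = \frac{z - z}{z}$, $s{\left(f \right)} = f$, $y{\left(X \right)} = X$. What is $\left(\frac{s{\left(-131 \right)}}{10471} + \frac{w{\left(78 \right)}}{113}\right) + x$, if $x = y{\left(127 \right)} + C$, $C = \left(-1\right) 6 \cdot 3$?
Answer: $\frac{1141208}{10471} \approx 108.99$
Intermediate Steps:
$w{\left(z \right)} = 0$ ($w{\left(z \right)} = \frac{0}{z} = 0$)
$C = -18$ ($C = \left(-6\right) 3 = -18$)
$x = 109$ ($x = 127 - 18 = 109$)
$\left(\frac{s{\left(-131 \right)}}{10471} + \frac{w{\left(78 \right)}}{113}\right) + x = \left(- \frac{131}{10471} + \frac{0}{113}\right) + 109 = \left(\left(-131\right) \frac{1}{10471} + 0 \cdot \frac{1}{113}\right) + 109 = \left(- \frac{131}{10471} + 0\right) + 109 = - \frac{131}{10471} + 109 = \frac{1141208}{10471}$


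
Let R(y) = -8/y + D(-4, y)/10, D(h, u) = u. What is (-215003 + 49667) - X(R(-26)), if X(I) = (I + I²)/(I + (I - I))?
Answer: -10746756/65 ≈ -1.6533e+5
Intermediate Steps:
R(y) = -8/y + y/10
X(I) = (I + I²)/I (X(I) = (I + I²)/(I + 0) = (I + I²)/I)
(-215003 + 49667) - X(R(-26)) = (-215003 + 49667) - (1 + (-8/(-26) + (⅒)*(-26))) = -165336 - (1 + (-8*(-1/26) - 13/5)) = -165336 - (1 + (4/13 - 13/5)) = -165336 - (1 - 149/65) = -165336 - 1*(-84/65) = -165336 + 84/65 = -10746756/65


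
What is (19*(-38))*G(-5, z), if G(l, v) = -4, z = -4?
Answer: 2888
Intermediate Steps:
(19*(-38))*G(-5, z) = (19*(-38))*(-4) = -722*(-4) = 2888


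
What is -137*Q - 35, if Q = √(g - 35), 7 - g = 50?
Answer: -35 - 137*I*√78 ≈ -35.0 - 1210.0*I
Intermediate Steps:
g = -43 (g = 7 - 1*50 = 7 - 50 = -43)
Q = I*√78 (Q = √(-43 - 35) = √(-78) = I*√78 ≈ 8.8318*I)
-137*Q - 35 = -137*I*√78 - 35 = -35 - 137*I*√78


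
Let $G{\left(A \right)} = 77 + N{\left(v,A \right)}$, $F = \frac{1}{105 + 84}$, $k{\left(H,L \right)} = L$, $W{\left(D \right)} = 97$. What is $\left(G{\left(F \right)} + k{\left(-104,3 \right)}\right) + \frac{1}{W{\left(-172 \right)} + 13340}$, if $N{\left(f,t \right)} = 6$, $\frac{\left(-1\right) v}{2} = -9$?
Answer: $\frac{1155583}{13437} \approx 86.0$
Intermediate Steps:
$v = 18$ ($v = \left(-2\right) \left(-9\right) = 18$)
$F = \frac{1}{189} \approx 0.005291$
$G{\left(A \right)} = 83$ ($G{\left(A \right)} = 77 + 6 = 83$)
$\left(G{\left(F \right)} + k{\left(-104,3 \right)}\right) + \frac{1}{W{\left(-172 \right)} + 13340} = \left(83 + 3\right) + \frac{1}{97 + 13340} = 86 + \frac{1}{13437} = \frac{1155583}{13437}$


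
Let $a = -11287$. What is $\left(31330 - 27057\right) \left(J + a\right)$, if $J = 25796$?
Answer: $61996957$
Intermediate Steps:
$\left(31330 - 27057\right) \left(J + a\right) = \left(31330 - 27057\right) \left(25796 - 11287\right) = 4273 \cdot 14509 = 61996957$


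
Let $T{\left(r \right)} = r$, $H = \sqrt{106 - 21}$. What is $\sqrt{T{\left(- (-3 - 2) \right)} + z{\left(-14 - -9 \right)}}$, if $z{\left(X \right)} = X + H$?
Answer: $\sqrt[4]{85} \approx 3.0364$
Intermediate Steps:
$H = \sqrt{85} \approx 9.2195$
$z{\left(X \right)} = X + \sqrt{85}$
$\sqrt{T{\left(- (-3 - 2) \right)} + z{\left(-14 - -9 \right)}} = \sqrt{- (-3 - 2) + \left(\left(-14 - -9\right) + \sqrt{85}\right)} = \sqrt{\left(-1\right) \left(-5\right) + \left(\left(-14 + 9\right) + \sqrt{85}\right)} = \sqrt{5 - \left(5 - \sqrt{85}\right)} = \sqrt{\sqrt{85}} = \sqrt[4]{85}$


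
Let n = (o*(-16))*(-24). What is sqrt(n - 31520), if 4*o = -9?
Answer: 8*I*sqrt(506) ≈ 179.96*I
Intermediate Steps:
o = -9/4 (o = (1/4)*(-9) = -9/4 ≈ -2.2500)
n = -864 (n = -9/4*(-16)*(-24) = 36*(-24) = -864)
sqrt(n - 31520) = sqrt(-864 - 31520) = sqrt(-32384) = 8*I*sqrt(506)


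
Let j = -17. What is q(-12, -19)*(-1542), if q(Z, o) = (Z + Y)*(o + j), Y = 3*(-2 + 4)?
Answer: -333072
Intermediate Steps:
Y = 6 (Y = 3*2 = 6)
q(Z, o) = (-17 + o)*(6 + Z) (q(Z, o) = (Z + 6)*(o - 17) = (6 + Z)*(-17 + o) = (-17 + o)*(6 + Z))
q(-12, -19)*(-1542) = (-102 - 17*(-12) + 6*(-19) - 12*(-19))*(-1542) = (-102 + 204 - 114 + 228)*(-1542) = 216*(-1542) = -333072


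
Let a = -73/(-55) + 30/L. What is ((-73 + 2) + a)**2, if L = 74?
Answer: 19869439681/4141225 ≈ 4798.0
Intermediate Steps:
a = 3526/2035 (a = -73/(-55) + 30/74 = -73*(-1/55) + 30*(1/74) = 73/55 + 15/37 = 3526/2035 ≈ 1.7327)
((-73 + 2) + a)**2 = ((-73 + 2) + 3526/2035)**2 = (-71 + 3526/2035)**2 = (-140959/2035)**2 = 19869439681/4141225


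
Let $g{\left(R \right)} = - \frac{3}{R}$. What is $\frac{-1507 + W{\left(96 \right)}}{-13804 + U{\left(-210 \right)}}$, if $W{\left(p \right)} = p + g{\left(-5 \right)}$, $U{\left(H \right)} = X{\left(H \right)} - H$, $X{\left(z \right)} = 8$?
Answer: $\frac{3526}{33965} \approx 0.10381$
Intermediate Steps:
$U{\left(H \right)} = 8 - H$
$W{\left(p \right)} = \frac{3}{5} + p$ ($W{\left(p \right)} = p - \frac{3}{-5} = p - - \frac{3}{5} = p + \frac{3}{5} = \frac{3}{5} + p$)
$\frac{-1507 + W{\left(96 \right)}}{-13804 + U{\left(-210 \right)}} = \frac{-1507 + \left(\frac{3}{5} + 96\right)}{-13804 + \left(8 - -210\right)} = \frac{-1507 + \frac{483}{5}}{-13804 + \left(8 + 210\right)} = - \frac{7052}{5 \left(-13804 + 218\right)} = - \frac{7052}{5 \left(-13586\right)} = \left(- \frac{7052}{5}\right) \left(- \frac{1}{13586}\right) = \frac{3526}{33965}$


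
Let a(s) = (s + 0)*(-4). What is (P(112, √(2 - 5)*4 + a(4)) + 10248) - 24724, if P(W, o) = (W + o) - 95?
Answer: -14475 + 4*I*√3 ≈ -14475.0 + 6.9282*I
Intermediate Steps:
a(s) = -4*s (a(s) = s*(-4) = -4*s)
P(W, o) = -95 + W + o
(P(112, √(2 - 5)*4 + a(4)) + 10248) - 24724 = ((-95 + 112 + (√(2 - 5)*4 - 4*4)) + 10248) - 24724 = ((-95 + 112 + (√(-3)*4 - 16)) + 10248) - 24724 = ((-95 + 112 + ((I*√3)*4 - 16)) + 10248) - 24724 = ((-95 + 112 + (4*I*√3 - 16)) + 10248) - 24724 = ((-95 + 112 + (-16 + 4*I*√3)) + 10248) - 24724 = ((1 + 4*I*√3) + 10248) - 24724 = (10249 + 4*I*√3) - 24724 = -14475 + 4*I*√3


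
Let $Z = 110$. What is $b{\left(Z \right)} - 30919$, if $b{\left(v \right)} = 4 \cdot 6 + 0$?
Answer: $-30895$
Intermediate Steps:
$b{\left(v \right)} = 24$ ($b{\left(v \right)} = 24 + 0 = 24$)
$b{\left(Z \right)} - 30919 = 24 - 30919 = -30895$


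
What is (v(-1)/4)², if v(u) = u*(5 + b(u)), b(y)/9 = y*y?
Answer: 49/4 ≈ 12.250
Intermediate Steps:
b(y) = 9*y² (b(y) = 9*(y*y) = 9*y²)
v(u) = u*(5 + 9*u²)
(v(-1)/4)² = (-(5 + 9*(-1)²)/4)² = (-(5 + 9*1)*(¼))² = (-(5 + 9)*(¼))² = (-1*14*(¼))² = (-14*¼)² = (-7/2)² = 49/4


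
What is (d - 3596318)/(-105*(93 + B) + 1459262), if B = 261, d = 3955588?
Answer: 179635/711046 ≈ 0.25264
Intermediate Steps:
(d - 3596318)/(-105*(93 + B) + 1459262) = (3955588 - 3596318)/(-105*(93 + 261) + 1459262) = 359270/(-105*354 + 1459262) = 359270/(-37170 + 1459262) = 359270/1422092 = 359270*(1/1422092) = 179635/711046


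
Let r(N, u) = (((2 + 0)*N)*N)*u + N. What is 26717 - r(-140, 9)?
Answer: -325943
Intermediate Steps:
r(N, u) = N + 2*u*N**2 (r(N, u) = ((2*N)*N)*u + N = (2*N**2)*u + N = 2*u*N**2 + N = N + 2*u*N**2)
26717 - r(-140, 9) = 26717 - (-140)*(1 + 2*(-140)*9) = 26717 - (-140)*(1 - 2520) = 26717 - (-140)*(-2519) = 26717 - 1*352660 = 26717 - 352660 = -325943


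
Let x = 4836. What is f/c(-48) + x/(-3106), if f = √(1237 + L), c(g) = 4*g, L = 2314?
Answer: -2418/1553 - √3551/192 ≈ -1.8674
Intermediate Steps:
f = √3551 (f = √(1237 + 2314) = √3551 ≈ 59.590)
f/c(-48) + x/(-3106) = √3551/((4*(-48))) + 4836/(-3106) = √3551/(-192) + 4836*(-1/3106) = √3551*(-1/192) - 2418/1553 = -√3551/192 - 2418/1553 = -2418/1553 - √3551/192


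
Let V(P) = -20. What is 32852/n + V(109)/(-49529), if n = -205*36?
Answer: -406744777/91381005 ≈ -4.4511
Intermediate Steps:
n = -7380
32852/n + V(109)/(-49529) = 32852/(-7380) - 20/(-49529) = 32852*(-1/7380) - 20*(-1/49529) = -8213/1845 + 20/49529 = -406744777/91381005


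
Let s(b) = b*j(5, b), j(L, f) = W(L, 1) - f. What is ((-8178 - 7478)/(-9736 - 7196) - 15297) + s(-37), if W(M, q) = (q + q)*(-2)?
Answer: -69916780/4233 ≈ -16517.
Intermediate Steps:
W(M, q) = -4*q (W(M, q) = (2*q)*(-2) = -4*q)
j(L, f) = -4 - f (j(L, f) = -4*1 - f = -4 - f)
s(b) = b*(-4 - b)
((-8178 - 7478)/(-9736 - 7196) - 15297) + s(-37) = ((-8178 - 7478)/(-9736 - 7196) - 15297) - 1*(-37)*(4 - 37) = (-15656/(-16932) - 15297) - 1*(-37)*(-33) = (-15656*(-1/16932) - 15297) - 1221 = (3914/4233 - 15297) - 1221 = -64748287/4233 - 1221 = -69916780/4233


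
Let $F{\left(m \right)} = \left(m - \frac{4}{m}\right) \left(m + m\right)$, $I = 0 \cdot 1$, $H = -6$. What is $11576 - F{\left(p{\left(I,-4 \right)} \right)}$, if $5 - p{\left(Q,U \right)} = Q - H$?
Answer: $11582$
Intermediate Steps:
$I = 0$
$p{\left(Q,U \right)} = -1 - Q$ ($p{\left(Q,U \right)} = 5 - \left(Q - -6\right) = 5 - \left(Q + 6\right) = 5 - \left(6 + Q\right) = -1 - Q$)
$F{\left(m \right)} = 2 m \left(m - \frac{4}{m}\right)$ ($F{\left(m \right)} = \left(m - \frac{4}{m}\right) 2 m = 2 m \left(m - \frac{4}{m}\right)$)
$11576 - F{\left(p{\left(I,-4 \right)} \right)} = 11576 - \left(-8 + 2 \left(-1 - 0\right)^{2}\right) = 11576 - \left(-8 + 2 \left(-1 + 0\right)^{2}\right) = 11576 - \left(-8 + 2 \left(-1\right)^{2}\right) = 11576 - \left(-8 + 2 \cdot 1\right) = 11576 - \left(-8 + 2\right) = 11576 - -6 = 11576 + 6 = 11582$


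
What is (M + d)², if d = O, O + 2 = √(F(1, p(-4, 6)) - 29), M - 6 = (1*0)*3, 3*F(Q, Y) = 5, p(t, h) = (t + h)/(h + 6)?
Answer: (12 + I*√246)²/9 ≈ -11.333 + 41.825*I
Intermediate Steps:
p(t, h) = (h + t)/(6 + h)
F(Q, Y) = 5/3 (F(Q, Y) = (⅓)*5 = 5/3)
M = 6 (M = 6 + (1*0)*3 = 6 + 0*3 = 6 + 0 = 6)
O = -2 + I*√246/3 (O = -2 + √(5/3 - 29) = -2 + √(-82/3) = -2 + I*√246/3 ≈ -2.0 + 5.2281*I)
d = -2 + I*√246/3 ≈ -2.0 + 5.2281*I
(M + d)² = (6 + (-2 + I*√246/3))² = (4 + I*√246/3)²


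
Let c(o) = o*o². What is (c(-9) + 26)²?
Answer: 494209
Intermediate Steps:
c(o) = o³
(c(-9) + 26)² = ((-9)³ + 26)² = (-729 + 26)² = (-703)² = 494209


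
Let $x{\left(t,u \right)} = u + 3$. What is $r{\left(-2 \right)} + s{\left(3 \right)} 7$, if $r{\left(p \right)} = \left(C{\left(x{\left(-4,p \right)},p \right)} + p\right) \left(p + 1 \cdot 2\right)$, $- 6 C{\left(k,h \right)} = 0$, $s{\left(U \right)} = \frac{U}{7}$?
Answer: $3$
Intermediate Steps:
$s{\left(U \right)} = \frac{U}{7}$ ($s{\left(U \right)} = U \frac{1}{7} = \frac{U}{7}$)
$x{\left(t,u \right)} = 3 + u$
$C{\left(k,h \right)} = 0$ ($C{\left(k,h \right)} = \left(- \frac{1}{6}\right) 0 = 0$)
$r{\left(p \right)} = p \left(2 + p\right)$ ($r{\left(p \right)} = \left(0 + p\right) \left(p + 1 \cdot 2\right) = p \left(p + 2\right) = p \left(2 + p\right)$)
$r{\left(-2 \right)} + s{\left(3 \right)} 7 = - 2 \left(2 - 2\right) + \frac{1}{7} \cdot 3 \cdot 7 = \left(-2\right) 0 + \frac{3}{7} \cdot 7 = 0 + 3 = 3$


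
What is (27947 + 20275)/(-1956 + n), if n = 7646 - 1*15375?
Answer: -48222/9685 ≈ -4.9790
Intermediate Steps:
n = -7729 (n = 7646 - 15375 = -7729)
(27947 + 20275)/(-1956 + n) = (27947 + 20275)/(-1956 - 7729) = 48222/(-9685) = 48222*(-1/9685) = -48222/9685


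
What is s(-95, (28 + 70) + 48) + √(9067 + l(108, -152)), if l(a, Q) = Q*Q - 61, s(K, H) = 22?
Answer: 22 + 13*√190 ≈ 201.19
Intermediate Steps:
l(a, Q) = -61 + Q² (l(a, Q) = Q² - 61 = -61 + Q²)
s(-95, (28 + 70) + 48) + √(9067 + l(108, -152)) = 22 + √(9067 + (-61 + (-152)²)) = 22 + √(9067 + (-61 + 23104)) = 22 + √(9067 + 23043) = 22 + √32110 = 22 + 13*√190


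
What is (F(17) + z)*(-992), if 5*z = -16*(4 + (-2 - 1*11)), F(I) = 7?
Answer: -177568/5 ≈ -35514.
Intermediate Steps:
z = 144/5 (z = (-16*(4 + (-2 - 1*11)))/5 = (-16*(4 + (-2 - 11)))/5 = (-16*(4 - 13))/5 = (-16*(-9))/5 = (1/5)*144 = 144/5 ≈ 28.800)
(F(17) + z)*(-992) = (7 + 144/5)*(-992) = (179/5)*(-992) = -177568/5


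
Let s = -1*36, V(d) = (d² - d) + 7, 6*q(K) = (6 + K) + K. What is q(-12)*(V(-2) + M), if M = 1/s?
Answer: -467/12 ≈ -38.917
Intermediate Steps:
q(K) = 1 + K/3 (q(K) = ((6 + K) + K)/6 = (6 + 2*K)/6 = 1 + K/3)
V(d) = 7 + d² - d
s = -36
M = -1/36 (M = 1/(-36) = -1/36 ≈ -0.027778)
q(-12)*(V(-2) + M) = (1 + (⅓)*(-12))*((7 + (-2)² - 1*(-2)) - 1/36) = (1 - 4)*((7 + 4 + 2) - 1/36) = -3*(13 - 1/36) = -3*467/36 = -467/12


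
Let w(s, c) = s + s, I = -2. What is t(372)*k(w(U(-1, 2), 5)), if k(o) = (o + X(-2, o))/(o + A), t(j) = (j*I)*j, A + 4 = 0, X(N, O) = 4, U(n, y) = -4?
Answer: -92256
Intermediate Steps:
A = -4 (A = -4 + 0 = -4)
t(j) = -2*j² (t(j) = (j*(-2))*j = (-2*j)*j = -2*j²)
w(s, c) = 2*s
k(o) = (4 + o)/(-4 + o) (k(o) = (o + 4)/(o - 4) = (4 + o)/(-4 + o))
t(372)*k(w(U(-1, 2), 5)) = (-2*372²)*((4 + 2*(-4))/(-4 + 2*(-4))) = (-2*138384)*((4 - 8)/(-4 - 8)) = -276768*(-4)/(-12) = -(-23064)*(-4) = -276768*⅓ = -92256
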